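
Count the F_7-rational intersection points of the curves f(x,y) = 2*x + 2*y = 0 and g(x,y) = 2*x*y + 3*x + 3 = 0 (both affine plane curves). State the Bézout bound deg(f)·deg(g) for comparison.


Common zeros: ∅; count = 0; Bézout bound = 2.

deg(f) = 1, deg(g) = 2, so Bézout bound = 2.
Scan x ∈ F_7. For each x, list the y ∈ F_7 with f(x, y) ≡ 0 and those with g(x, y) ≡ 0 (mod 7); the common zeros in that column are the intersection.
  x = 0: f ≡ 0 at y ∈ {0}; g ≡ 0 at y ∈ ∅; common: ∅.
  x = 1: f ≡ 0 at y ∈ {6}; g ≡ 0 at y ∈ {4}; common: ∅.
  x = 2: f ≡ 0 at y ∈ {5}; g ≡ 0 at y ∈ {3}; common: ∅.
  x = 3: f ≡ 0 at y ∈ {4}; g ≡ 0 at y ∈ {5}; common: ∅.
  x = 4: f ≡ 0 at y ∈ {3}; g ≡ 0 at y ∈ {6}; common: ∅.
  x = 5: f ≡ 0 at y ∈ {2}; g ≡ 0 at y ∈ {1}; common: ∅.
  x = 6: f ≡ 0 at y ∈ {1}; g ≡ 0 at y ∈ {0}; common: ∅.
Collecting: common zeros = ∅, so the count is 0.
Comparison with the Bézout bound: 0 ≤ 2 = deg(f)·deg(g), as expected for curves with no common component (the affine F_7-count falls short of the bound because intersections may lie at infinity, over extension fields, or carry multiplicity).


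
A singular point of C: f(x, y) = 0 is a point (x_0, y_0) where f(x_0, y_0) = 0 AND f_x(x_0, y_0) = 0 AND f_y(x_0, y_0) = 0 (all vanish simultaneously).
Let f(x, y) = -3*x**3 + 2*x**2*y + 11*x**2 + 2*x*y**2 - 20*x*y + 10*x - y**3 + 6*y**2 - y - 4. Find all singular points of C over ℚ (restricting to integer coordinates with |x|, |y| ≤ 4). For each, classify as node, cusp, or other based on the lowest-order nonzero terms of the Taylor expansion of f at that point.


Singular points: {(2, 3)}; classification: node.

Compute partial derivatives:
  f_x = -9*x**2 + 4*x*y + 22*x + 2*y**2 - 20*y + 10.
  f_y = 2*x**2 + 4*x*y - 20*x - 3*y**2 + 12*y - 1.
Scan x_0 ∈ {−4, ..., 4}. For each x_0, f_y(x_0, y) is a polynomial in y; find its integer roots y ∈ {−4, ..., 4}, then test f_x and f at those candidates.
  x = -4: f_y(-4, y) = -3*y**2 - 4*y + 111; no integer root y with |y| ≤ 4.
  x = -3: f_y(-3, y) = 77 - 3*y**2; no integer root y with |y| ≤ 4.
  x = -2: f_y(-2, y) = -3*y**2 + 4*y + 47; no integer root y with |y| ≤ 4.
  x = -1: f_y(-1, y) = -3*y**2 + 8*y + 21; no integer root y with |y| ≤ 4.
  x = 0: f_y(0, y) = -3*y**2 + 12*y - 1; no integer root y with |y| ≤ 4.
  x = 1: f_y(1, y) = -3*y**2 + 16*y - 19; no integer root y with |y| ≤ 4.
  x = 2: f_y(2, y) = -3*y**2 + 20*y - 33; vanishes at y ∈ {3}. (2, 3): f_x = 0, f = 0 — SINGULAR.
  x = 3: f_y(3, y) = -3*y**2 + 24*y - 43; no integer root y with |y| ≤ 4.
  x = 4: f_y(4, y) = -3*y**2 + 28*y - 49; no integer root y with |y| ≤ 4.
Only singular point on the grid: (2, 3).
Classify: substitute x = 2 + u, y = 3 + v and expand: f = -3*u**3 + 2*u**2*v - u**2 + 2*u*v**2 - v**3 + v**2.
No constant or linear terms (consistent with a singular point). Quadratic part: -u**2 + v**2. Cubic part: -3*u**3 + 2*u**2*v + 2*u*v**2 - v**3.
The quadratic part v**2 - u**2 = (v − u)(v + u) splits into two distinct linear factors, so there are two distinct tangent lines y − 3 = ±(x − 2) — this is a node (ordinary double point).
Classification: node.


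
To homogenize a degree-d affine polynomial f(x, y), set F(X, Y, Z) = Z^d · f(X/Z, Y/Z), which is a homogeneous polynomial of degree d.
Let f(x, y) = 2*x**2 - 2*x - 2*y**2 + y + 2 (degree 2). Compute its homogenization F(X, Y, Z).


F(X, Y, Z) = 2*X**2 - 2*X*Z - 2*Y**2 + Y*Z + 2*Z**2

deg(f) = 2.
Substitute x = X/Z, y = Y/Z into f, then multiply by Z^2.
  monomial 2·x^2·y^0 ↦ 2·X^2·Y^0·Z^0.
  monomial -2·x^1·y^0 ↦ -2·X^1·Y^0·Z^1.
  monomial -2·x^0·y^2 ↦ -2·X^0·Y^2·Z^0.
  monomial 1·x^0·y^1 ↦ 1·X^0·Y^1·Z^1.
  monomial 2·x^0·y^0 ↦ 2·X^0·Y^0·Z^2.
Collecting: F(X, Y, Z) = 2*X**2 - 2*X*Z - 2*Y**2 + Y*Z + 2*Z**2.


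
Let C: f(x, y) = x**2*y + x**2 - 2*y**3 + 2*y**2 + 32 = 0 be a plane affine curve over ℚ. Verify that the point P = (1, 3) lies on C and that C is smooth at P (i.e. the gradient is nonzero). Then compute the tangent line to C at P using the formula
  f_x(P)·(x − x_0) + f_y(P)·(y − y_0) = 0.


Tangent line at P: 8*x - 41*y + 115 = 0.

Step 1: f(1, 3) = 0, so P lies on C.
Step 2: partial derivatives
  f_x(x, y) = 2*x*y + 2*x, f_y(x, y) = x**2 - 6*y**2 + 4*y.
  f_x(P) = 8, f_y(P) = -41 (gradient nonzero, so P is smooth).
Step 3: tangent line at P: 8·(x − 1) + -41·(y − 3) = 0.
Expanding: 8*x - 41*y + 115 = 0.


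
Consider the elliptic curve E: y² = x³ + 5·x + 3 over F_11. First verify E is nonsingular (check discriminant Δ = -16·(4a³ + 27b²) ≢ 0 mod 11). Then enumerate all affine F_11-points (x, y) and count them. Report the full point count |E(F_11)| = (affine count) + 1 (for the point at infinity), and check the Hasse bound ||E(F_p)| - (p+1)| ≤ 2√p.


Affine points = {(0, 5), (0, 6), (1, 3), (1, 8), (3, 1), (3, 10), (8, 4), (8, 7)}; affine count = 8; |E(F_11)| = 9.

Discriminant check: Δ ∝ 4a³ + 27b² = 4·5³ + 27·3² = 4·125 + 27·9 ≡ 6 (mod 11). Nonzero ⇒ E is nonsingular.
For each x ∈ F_11, compute rhs = x³ + 5·x + 3 mod 11, then count y ∈ F_11 with y² ≡ rhs.
  x = 0: rhs = 3, matching y values: 5, 6 (2 points).
  x = 1: rhs = 9, matching y values: 3, 8 (2 points).
  x = 2: rhs = 10, matching y values: none (0 points).
  x = 3: rhs = 1, matching y values: 1, 10 (2 points).
  x = 4: rhs = 10, matching y values: none (0 points).
  x = 5: rhs = 10, matching y values: none (0 points).
  x = 6: rhs = 7, matching y values: none (0 points).
  x = 7: rhs = 7, matching y values: none (0 points).
  x = 8: rhs = 5, matching y values: 4, 7 (2 points).
  x = 9: rhs = 7, matching y values: none (0 points).
  x = 10: rhs = 8, matching y values: none (0 points).
Total affine count: 8.
Full point count |E(F_11)| = 8 + 1 = 9.
Hasse bound: |9 − (11+1)| = |-3| = 3 ≤ 2√11 ≈ 6.6332 ✓.


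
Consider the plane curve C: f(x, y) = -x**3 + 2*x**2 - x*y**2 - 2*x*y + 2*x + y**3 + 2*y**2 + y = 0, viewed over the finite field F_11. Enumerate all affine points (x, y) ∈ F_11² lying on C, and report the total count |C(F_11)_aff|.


Affine F_11-points: {(0, 0), (0, 10), (2, 3), (3, 3), (3, 10), (5, 6), (6, 0), (6, 4), (7, 0), (7, 8), (8, 3), (9, 1), (10, 10)}; count = 13.

For each of the 121 pairs (x, y) ∈ F_11², evaluate f(x, y) mod 11. Record the zeros.
  x = 0: [0↦0, 1↦4, 2↦7, 3↦4, 4↦1, 5↦4, 6↦8, 7↦8, 8↦10, 9↦9, 10↦0]  zeros at y ∈ {0, 10}
  x = 1: [0↦3, 1↦4, 2↦2, 3↦3, 4↦2, 5↦5, 6↦7, 7↦3, 8↦10, 9↦1, 10↦4]  zeros at y ∈ ∅
  x = 2: [0↦4, 1↦2, 2↦6, 3↦0, 4↦1, 5↦4, 6↦4, 7↦7, 8↦8, 9↦2, 10↦6]  zeros at y ∈ {3}
  x = 3: [0↦8, 1↦3, 2↦2, 3↦0, 4↦3, 5↦6, 6↦4, 7↦3, 8↦9, 9↦6, 10↦0]  zeros at y ∈ {3, 10}
  x = 4: [0↦9, 1↦1, 2↦6, 3↦8, 4↦2, 5↦5, 6↦1, 7↦7, 8↦7, 9↦7, 10↦2]  zeros at y ∈ ∅
  x = 5: [0↦1, 1↦1, 2↦1, 3↦7, 4↦3, 5↦6, 6↦0, 7↦2, 8↦7, 9↦10, 10↦6]  zeros at y ∈ {6}
  x = 6: [0↦0, 1↦8, 2↦3, 3↦2, 4↦0, 5↦3, 6↦6, 7↦4, 8↦3, 9↦9, 10↦6]  zeros at y ∈ {0, 4}
  x = 7: [0↦0, 1↦5, 2↦6, 3↦9, 4↦9, 5↦1, 6↦2, 7↦7, 8↦0, 9↦9, 10↦7]  zeros at y ∈ {0, 8}
  x = 8: [0↦6, 1↦8, 2↦4, 3↦0, 4↦2, 5↦5, 6↦4, 7↦5, 8↦3, 9↦4, 10↦3]  zeros at y ∈ {3}
  x = 9: [0↦1, 1↦0, 2↦2, 3↦2, 4↦6, 5↦9, 6↦6, 7↦3, 8↦6, 9↦10, 10↦10]  zeros at y ∈ {1}
  x = 10: [0↦1, 1↦8, 2↦5, 3↦9, 4↦4, 5↦7, 6↦2, 7↦6, 8↦3, 9↦10, 10↦0]  zeros at y ∈ {10}
Collecting zeros: affine points = {(0, 0), (0, 10), (2, 3), (3, 3), (3, 10), (5, 6), (6, 0), (6, 4), (7, 0), (7, 8), (8, 3), (9, 1), (10, 10)}.
Total count |C(F_11)_aff| = 13.


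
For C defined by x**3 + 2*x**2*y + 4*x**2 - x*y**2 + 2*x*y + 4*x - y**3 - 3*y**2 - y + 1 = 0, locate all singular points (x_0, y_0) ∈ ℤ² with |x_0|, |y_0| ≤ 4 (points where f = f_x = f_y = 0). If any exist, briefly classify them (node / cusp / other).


Singular points: {(-1, -1)}; classification: node.

Compute partial derivatives:
  f_x = 3*x**2 + 4*x*y + 8*x - y**2 + 2*y + 4.
  f_y = 2*x**2 - 2*x*y + 2*x - 3*y**2 - 6*y - 1.
Scan x_0 ∈ {−4, ..., 4}. For each x_0, f_y(x_0, y) is a polynomial in y; find its integer roots y ∈ {−4, ..., 4}, then test f_x and f at those candidates.
  x = -4: f_y(-4, y) = -3*y**2 + 2*y + 23; no integer root y with |y| ≤ 4.
  x = -3: f_y(-3, y) = 11 - 3*y**2; no integer root y with |y| ≤ 4.
  x = -2: f_y(-2, y) = -3*y**2 - 2*y + 3; no integer root y with |y| ≤ 4.
  x = -1: f_y(-1, y) = -3*y**2 - 4*y - 1; vanishes at y ∈ {-1}. (-1, -1): f_x = 0, f = 0 — SINGULAR.
  x = 0: f_y(0, y) = -3*y**2 - 6*y - 1; no integer root y with |y| ≤ 4.
  x = 1: f_y(1, y) = -3*y**2 - 8*y + 3; vanishes at y ∈ {-3}. (1, -3): f_x = -12 ≠ 0.
  x = 2: f_y(2, y) = -3*y**2 - 10*y + 11; no integer root y with |y| ≤ 4.
  x = 3: f_y(3, y) = -3*y**2 - 12*y + 23; no integer root y with |y| ≤ 4.
  x = 4: f_y(4, y) = -3*y**2 - 14*y + 39; no integer root y with |y| ≤ 4.
Only singular point on the grid: (-1, -1).
Classify: substitute x = -1 + u, y = -1 + v and expand: f = u**3 + 2*u**2*v - u**2 - u*v**2 - v**3 + v**2.
No constant or linear terms (consistent with a singular point). Quadratic part: -u**2 + v**2. Cubic part: u**3 + 2*u**2*v - u*v**2 - v**3.
The quadratic part v**2 - u**2 = (v − u)(v + u) splits into two distinct linear factors, so there are two distinct tangent lines y − -1 = ±(x − -1) — this is a node (ordinary double point).
Classification: node.


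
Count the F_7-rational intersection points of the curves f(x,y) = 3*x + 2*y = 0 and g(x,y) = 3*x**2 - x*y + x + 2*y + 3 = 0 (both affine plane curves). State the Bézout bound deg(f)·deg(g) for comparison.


Common zeros: ∅; count = 0; Bézout bound = 2.

deg(f) = 1, deg(g) = 2, so Bézout bound = 2.
Scan x ∈ F_7. For each x, list the y ∈ F_7 with f(x, y) ≡ 0 and those with g(x, y) ≡ 0 (mod 7); the common zeros in that column are the intersection.
  x = 0: f ≡ 0 at y ∈ {0}; g ≡ 0 at y ∈ {2}; common: ∅.
  x = 1: f ≡ 0 at y ∈ {2}; g ≡ 0 at y ∈ {0}; common: ∅.
  x = 2: f ≡ 0 at y ∈ {4}; g ≡ 0 at y ∈ ∅; common: ∅.
  x = 3: f ≡ 0 at y ∈ {6}; g ≡ 0 at y ∈ {5}; common: ∅.
  x = 4: f ≡ 0 at y ∈ {1}; g ≡ 0 at y ∈ {3}; common: ∅.
  x = 5: f ≡ 0 at y ∈ {3}; g ≡ 0 at y ∈ {2}; common: ∅.
  x = 6: f ≡ 0 at y ∈ {5}; g ≡ 0 at y ∈ {3}; common: ∅.
Collecting: common zeros = ∅, so the count is 0.
Comparison with the Bézout bound: 0 ≤ 2 = deg(f)·deg(g), as expected for curves with no common component (the affine F_7-count falls short of the bound because intersections may lie at infinity, over extension fields, or carry multiplicity).


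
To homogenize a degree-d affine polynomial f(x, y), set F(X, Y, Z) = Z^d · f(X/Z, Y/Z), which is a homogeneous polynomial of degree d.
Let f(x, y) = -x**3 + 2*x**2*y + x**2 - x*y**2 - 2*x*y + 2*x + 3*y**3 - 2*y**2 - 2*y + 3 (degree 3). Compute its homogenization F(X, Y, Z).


F(X, Y, Z) = -X**3 + 2*X**2*Y + X**2*Z - X*Y**2 - 2*X*Y*Z + 2*X*Z**2 + 3*Y**3 - 2*Y**2*Z - 2*Y*Z**2 + 3*Z**3

deg(f) = 3.
Substitute x = X/Z, y = Y/Z into f, then multiply by Z^3.
  monomial -1·x^3·y^0 ↦ -1·X^3·Y^0·Z^0.
  monomial 2·x^2·y^1 ↦ 2·X^2·Y^1·Z^0.
  monomial 1·x^2·y^0 ↦ 1·X^2·Y^0·Z^1.
  monomial -1·x^1·y^2 ↦ -1·X^1·Y^2·Z^0.
  monomial -2·x^1·y^1 ↦ -2·X^1·Y^1·Z^1.
  monomial 2·x^1·y^0 ↦ 2·X^1·Y^0·Z^2.
  monomial 3·x^0·y^3 ↦ 3·X^0·Y^3·Z^0.
  monomial -2·x^0·y^2 ↦ -2·X^0·Y^2·Z^1.
  monomial -2·x^0·y^1 ↦ -2·X^0·Y^1·Z^2.
  monomial 3·x^0·y^0 ↦ 3·X^0·Y^0·Z^3.
Collecting: F(X, Y, Z) = -X**3 + 2*X**2*Y + X**2*Z - X*Y**2 - 2*X*Y*Z + 2*X*Z**2 + 3*Y**3 - 2*Y**2*Z - 2*Y*Z**2 + 3*Z**3.


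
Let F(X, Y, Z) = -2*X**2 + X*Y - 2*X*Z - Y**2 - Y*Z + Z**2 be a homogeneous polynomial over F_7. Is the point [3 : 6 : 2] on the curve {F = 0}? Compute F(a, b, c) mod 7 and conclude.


F(3,6,2) ≡ 0 (mod 7); P is on the curve.

Evaluate F(3, 6, 2) term-by-term (mod 7).
  -2*X**2 ↦ -2·9·1·1 = -18
  X*Y ↦ 1·3·6·1 = 18
  -2*X*Z ↦ -2·3·1·2 = -12
  -Y**2 ↦ -1·1·36·1 = -36
  -Y*Z ↦ -1·1·6·2 = -12
  Z**2 ↦ 1·1·1·4 = 4
Sum: F(3, 6, 2) = (-18) + (18) + (-12) + (-36) + (-12) + (4) = -56.
Reducing mod 7: -56 ≡ 0 (mod 7).
Since F(a, b, c) ≡ 0 (mod 7), P lies on the curve.


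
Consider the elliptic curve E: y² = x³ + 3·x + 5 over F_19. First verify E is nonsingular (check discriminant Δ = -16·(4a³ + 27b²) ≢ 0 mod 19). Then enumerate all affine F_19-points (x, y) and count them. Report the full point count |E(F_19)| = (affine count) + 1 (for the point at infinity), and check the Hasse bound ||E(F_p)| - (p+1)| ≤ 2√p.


Affine points = {(0, 9), (0, 10), (1, 3), (1, 16), (2, 0), (4, 9), (4, 10), (6, 7), (6, 12), (8, 3), (8, 16), (9, 1), (9, 18), (10, 3), (10, 16), (11, 1), (11, 18), (14, 6), (14, 13), (15, 9), (15, 10), (16, 8), (16, 11), (18, 1), (18, 18)}; affine count = 25; |E(F_19)| = 26.

Discriminant check: Δ ∝ 4a³ + 27b² = 4·3³ + 27·5² = 4·27 + 27·25 ≡ 4 (mod 19). Nonzero ⇒ E is nonsingular.
For each x ∈ F_19, compute rhs = x³ + 3·x + 5 mod 19, then count y ∈ F_19 with y² ≡ rhs.
  x = 0: rhs = 5, matching y values: 9, 10 (2 points).
  x = 1: rhs = 9, matching y values: 3, 16 (2 points).
  x = 2: rhs = 0, matching y values: 0 (1 points).
  x = 3: rhs = 3, matching y values: none (0 points).
  x = 4: rhs = 5, matching y values: 9, 10 (2 points).
  x = 5: rhs = 12, matching y values: none (0 points).
  x = 6: rhs = 11, matching y values: 7, 12 (2 points).
  x = 7: rhs = 8, matching y values: none (0 points).
  x = 8: rhs = 9, matching y values: 3, 16 (2 points).
  x = 9: rhs = 1, matching y values: 1, 18 (2 points).
  x = 10: rhs = 9, matching y values: 3, 16 (2 points).
  x = 11: rhs = 1, matching y values: 1, 18 (2 points).
  x = 12: rhs = 2, matching y values: none (0 points).
  x = 13: rhs = 18, matching y values: none (0 points).
  x = 14: rhs = 17, matching y values: 6, 13 (2 points).
  x = 15: rhs = 5, matching y values: 9, 10 (2 points).
  x = 16: rhs = 7, matching y values: 8, 11 (2 points).
  x = 17: rhs = 10, matching y values: none (0 points).
  x = 18: rhs = 1, matching y values: 1, 18 (2 points).
Total affine count: 25.
Full point count |E(F_19)| = 25 + 1 = 26.
Hasse bound: |26 − (19+1)| = |6| = 6 ≤ 2√19 ≈ 8.7178 ✓.


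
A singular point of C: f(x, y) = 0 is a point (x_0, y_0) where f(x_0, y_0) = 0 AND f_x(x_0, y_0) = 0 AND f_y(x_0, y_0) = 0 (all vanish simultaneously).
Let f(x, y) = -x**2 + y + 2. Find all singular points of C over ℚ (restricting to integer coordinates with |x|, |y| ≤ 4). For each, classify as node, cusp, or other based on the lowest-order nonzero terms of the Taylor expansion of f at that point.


No singular points in the scanned grid; C is smooth there.

Compute partial derivatives:
  f_x = -2*x.
  f_y = 1.
f_y = 1 is a nonzero constant, so f_y never vanishes: no point (x, y) can satisfy f = f_x = f_y = 0. In particular no (x, y) ∈ {−4, ..., 4}² is singular; the curve is smooth.


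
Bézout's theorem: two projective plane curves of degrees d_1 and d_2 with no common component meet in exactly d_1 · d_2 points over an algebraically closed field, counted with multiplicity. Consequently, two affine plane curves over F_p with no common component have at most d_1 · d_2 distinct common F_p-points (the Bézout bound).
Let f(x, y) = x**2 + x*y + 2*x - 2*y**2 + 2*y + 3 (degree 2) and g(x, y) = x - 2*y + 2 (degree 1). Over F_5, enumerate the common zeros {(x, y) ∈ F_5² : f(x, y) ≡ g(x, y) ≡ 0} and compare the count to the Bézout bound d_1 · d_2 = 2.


Common zeros: ∅; count = 0; Bézout bound = 2.

deg(f) = 2, deg(g) = 1, so Bézout bound = 2.
Scan x ∈ F_5. For each x, list the y ∈ F_5 with f(x, y) ≡ 0 and those with g(x, y) ≡ 0 (mod 5); the common zeros in that column are the intersection.
  x = 0: f ≡ 0 at y ∈ ∅; g ≡ 0 at y ∈ {1}; common: ∅.
  x = 1: f ≡ 0 at y ∈ ∅; g ≡ 0 at y ∈ {4}; common: ∅.
  x = 2: f ≡ 0 at y ∈ {3, 4}; g ≡ 0 at y ∈ {2}; common: ∅.
  x = 3: f ≡ 0 at y ∈ {2, 3}; g ≡ 0 at y ∈ {0}; common: ∅.
  x = 4: f ≡ 0 at y ∈ ∅; g ≡ 0 at y ∈ {3}; common: ∅.
Collecting: common zeros = ∅, so the count is 0.
Comparison with the Bézout bound: 0 ≤ 2 = deg(f)·deg(g), as expected for curves with no common component (the affine F_5-count falls short of the bound because intersections may lie at infinity, over extension fields, or carry multiplicity).


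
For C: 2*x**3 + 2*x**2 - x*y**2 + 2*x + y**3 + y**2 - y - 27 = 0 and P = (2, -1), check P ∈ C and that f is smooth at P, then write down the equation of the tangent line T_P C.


Tangent line at P: 33*x + 4*y - 62 = 0.

Step 1: f(2, -1) = 0, so P lies on C.
Step 2: partial derivatives
  f_x(x, y) = 6*x**2 + 4*x - y**2 + 2, f_y(x, y) = -2*x*y + 3*y**2 + 2*y - 1.
  f_x(P) = 33, f_y(P) = 4 (gradient nonzero, so P is smooth).
Step 3: tangent line at P: 33·(x − 2) + 4·(y − -1) = 0.
Expanding: 33*x + 4*y - 62 = 0.


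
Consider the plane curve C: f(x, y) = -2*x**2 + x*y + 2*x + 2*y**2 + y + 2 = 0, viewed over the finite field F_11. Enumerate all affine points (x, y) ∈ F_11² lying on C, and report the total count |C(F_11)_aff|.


Affine F_11-points: {(2, 6), (2, 9), (4, 0), (4, 3), (7, 8), (7, 10), (8, 0), (8, 1), (9, 8), (9, 9), (10, 1), (10, 10)}; count = 12.

For each of the 121 pairs (x, y) ∈ F_11², evaluate f(x, y) mod 11. Record the zeros.
  x = 0: [0↦2, 1↦5, 2↦1, 3↦1, 4↦5, 5↦2, 6↦3, 7↦8, 8↦6, 9↦8, 10↦3]  zeros at y ∈ ∅
  x = 1: [0↦2, 1↦6, 2↦3, 3↦4, 4↦9, 5↦7, 6↦9, 7↦4, 8↦3, 9↦6, 10↦2]  zeros at y ∈ ∅
  x = 2: [0↦9, 1↦3, 2↦1, 3↦3, 4↦9, 5↦8, 6↦0, 7↦7, 8↦7, 9↦0, 10↦8]  zeros at y ∈ {6, 9}
  x = 3: [0↦1, 1↦7, 2↦6, 3↦9, 4↦5, 5↦5, 6↦9, 7↦6, 8↦7, 9↦1, 10↦10]  zeros at y ∈ ∅
  x = 4: [0↦0, 1↦7, 2↦7, 3↦0, 4↦8, 5↦9, 6↦3, 7↦1, 8↦3, 9↦9, 10↦8]  zeros at y ∈ {0, 3}
  x = 5: [0↦6, 1↦3, 2↦4, 3↦9, 4↦7, 5↦9, 6↦4, 7↦3, 8↦6, 9↦2, 10↦2]  zeros at y ∈ ∅
  x = 6: [0↦8, 1↦6, 2↦8, 3↦3, 4↦2, 5↦5, 6↦1, 7↦1, 8↦5, 9↦2, 10↦3]  zeros at y ∈ ∅
  x = 7: [0↦6, 1↦5, 2↦8, 3↦4, 4↦4, 5↦8, 6↦5, 7↦6, 8↦0, 9↦9, 10↦0]  zeros at y ∈ {8, 10}
  x = 8: [0↦0, 1↦0, 2↦4, 3↦1, 4↦2, 5↦7, 6↦5, 7↦7, 8↦2, 9↦1, 10↦4]  zeros at y ∈ {0, 1}
  x = 9: [0↦1, 1↦2, 2↦7, 3↦5, 4↦7, 5↦2, 6↦1, 7↦4, 8↦0, 9↦0, 10↦4]  zeros at y ∈ {8, 9}
  x = 10: [0↦9, 1↦0, 2↦6, 3↦5, 4↦8, 5↦4, 6↦4, 7↦8, 8↦5, 9↦6, 10↦0]  zeros at y ∈ {1, 10}
Collecting zeros: affine points = {(2, 6), (2, 9), (4, 0), (4, 3), (7, 8), (7, 10), (8, 0), (8, 1), (9, 8), (9, 9), (10, 1), (10, 10)}.
Total count |C(F_11)_aff| = 12.


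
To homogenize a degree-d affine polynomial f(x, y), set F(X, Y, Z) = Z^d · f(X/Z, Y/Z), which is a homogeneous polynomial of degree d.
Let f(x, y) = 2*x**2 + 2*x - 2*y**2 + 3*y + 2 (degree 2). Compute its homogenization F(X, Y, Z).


F(X, Y, Z) = 2*X**2 + 2*X*Z - 2*Y**2 + 3*Y*Z + 2*Z**2

deg(f) = 2.
Substitute x = X/Z, y = Y/Z into f, then multiply by Z^2.
  monomial 2·x^2·y^0 ↦ 2·X^2·Y^0·Z^0.
  monomial 2·x^1·y^0 ↦ 2·X^1·Y^0·Z^1.
  monomial -2·x^0·y^2 ↦ -2·X^0·Y^2·Z^0.
  monomial 3·x^0·y^1 ↦ 3·X^0·Y^1·Z^1.
  monomial 2·x^0·y^0 ↦ 2·X^0·Y^0·Z^2.
Collecting: F(X, Y, Z) = 2*X**2 + 2*X*Z - 2*Y**2 + 3*Y*Z + 2*Z**2.


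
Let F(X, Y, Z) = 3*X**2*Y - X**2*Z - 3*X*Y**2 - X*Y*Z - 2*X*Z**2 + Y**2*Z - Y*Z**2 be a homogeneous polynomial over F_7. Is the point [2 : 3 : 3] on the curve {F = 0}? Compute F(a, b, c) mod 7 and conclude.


F(2,3,3) ≡ 0 (mod 7); P is on the curve.

Evaluate F(2, 3, 3) term-by-term (mod 7).
  3*X**2*Y ↦ 3·4·3·1 = 36
  -X**2*Z ↦ -1·4·1·3 = -12
  -3*X*Y**2 ↦ -3·2·9·1 = -54
  -X*Y*Z ↦ -1·2·3·3 = -18
  -2*X*Z**2 ↦ -2·2·1·9 = -36
  Y**2*Z ↦ 1·1·9·3 = 27
  -Y*Z**2 ↦ -1·1·3·9 = -27
Sum: F(2, 3, 3) = (36) + (-12) + (-54) + (-18) + (-36) + (27) + (-27) = -84.
Reducing mod 7: -84 ≡ 0 (mod 7).
Since F(a, b, c) ≡ 0 (mod 7), P lies on the curve.


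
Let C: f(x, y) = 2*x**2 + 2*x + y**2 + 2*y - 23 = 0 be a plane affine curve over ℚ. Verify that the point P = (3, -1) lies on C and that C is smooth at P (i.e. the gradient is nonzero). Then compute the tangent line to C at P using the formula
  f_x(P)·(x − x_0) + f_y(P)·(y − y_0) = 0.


Tangent line at P: 14*x - 42 = 0.

Step 1: f(3, -1) = 0, so P lies on C.
Step 2: partial derivatives
  f_x(x, y) = 4*x + 2, f_y(x, y) = 2*y + 2.
  f_x(P) = 14, f_y(P) = 0 (gradient nonzero, so P is smooth).
Step 3: tangent line at P: 14·(x − 3) + 0·(y − -1) = 0.
Expanding: 14*x - 42 = 0.


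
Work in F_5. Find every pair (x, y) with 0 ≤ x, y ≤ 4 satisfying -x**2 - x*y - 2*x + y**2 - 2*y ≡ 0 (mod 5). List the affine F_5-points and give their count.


Affine F_5-points: {(0, 0), (0, 2), (1, 1), (1, 2), (3, 0)}; count = 5.

For each of the 25 pairs (x, y) ∈ F_5², evaluate f(x, y) mod 5. Record the zeros.
  x = 0: [0↦0, 1↦4, 2↦0, 3↦3, 4↦3]  zeros at y ∈ {0, 2}
  x = 1: [0↦2, 1↦0, 2↦0, 3↦2, 4↦1]  zeros at y ∈ {1, 2}
  x = 2: [0↦2, 1↦4, 2↦3, 3↦4, 4↦2]  zeros at y ∈ ∅
  x = 3: [0↦0, 1↦1, 2↦4, 3↦4, 4↦1]  zeros at y ∈ {0}
  x = 4: [0↦1, 1↦1, 2↦3, 3↦2, 4↦3]  zeros at y ∈ ∅
Collecting zeros: affine points = {(0, 0), (0, 2), (1, 1), (1, 2), (3, 0)}.
Total count |C(F_5)_aff| = 5.


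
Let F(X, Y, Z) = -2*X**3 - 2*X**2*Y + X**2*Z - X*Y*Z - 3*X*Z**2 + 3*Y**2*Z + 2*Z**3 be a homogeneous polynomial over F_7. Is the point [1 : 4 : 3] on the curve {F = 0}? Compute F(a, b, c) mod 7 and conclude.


F(1,4,3) ≡ 5 (mod 7); P is NOT on the curve.

Evaluate F(1, 4, 3) term-by-term (mod 7).
  -2*X**3 ↦ -2·1·1·1 = -2
  -2*X**2*Y ↦ -2·1·4·1 = -8
  X**2*Z ↦ 1·1·1·3 = 3
  -X*Y*Z ↦ -1·1·4·3 = -12
  -3*X*Z**2 ↦ -3·1·1·9 = -27
  3*Y**2*Z ↦ 3·1·16·3 = 144
  2*Z**3 ↦ 2·1·1·27 = 54
Sum: F(1, 4, 3) = (-2) + (-8) + (3) + (-12) + (-27) + (144) + (54) = 152.
Reducing mod 7: 152 ≡ 5 (mod 7).
Since F(a, b, c) ≡ 5 ≠ 0 (mod 7), P does NOT lie on the curve.


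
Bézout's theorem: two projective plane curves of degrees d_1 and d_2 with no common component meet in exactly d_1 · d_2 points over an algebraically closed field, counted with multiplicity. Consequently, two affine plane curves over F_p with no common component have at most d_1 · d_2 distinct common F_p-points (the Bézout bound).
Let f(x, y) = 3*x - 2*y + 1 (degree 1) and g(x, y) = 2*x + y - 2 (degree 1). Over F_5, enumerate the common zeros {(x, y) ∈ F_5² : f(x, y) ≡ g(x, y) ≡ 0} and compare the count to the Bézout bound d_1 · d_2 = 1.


Common zeros: {(4, 4)}; count = 1; Bézout bound = 1.

deg(f) = 1, deg(g) = 1, so Bézout bound = 1.
Scan x ∈ F_5. For each x, list the y ∈ F_5 with f(x, y) ≡ 0 and those with g(x, y) ≡ 0 (mod 5); the common zeros in that column are the intersection.
  x = 0: f ≡ 0 at y ∈ {3}; g ≡ 0 at y ∈ {2}; common: ∅.
  x = 1: f ≡ 0 at y ∈ {2}; g ≡ 0 at y ∈ {0}; common: ∅.
  x = 2: f ≡ 0 at y ∈ {1}; g ≡ 0 at y ∈ {3}; common: ∅.
  x = 3: f ≡ 0 at y ∈ {0}; g ≡ 0 at y ∈ {1}; common: ∅.
  x = 4: f ≡ 0 at y ∈ {4}; g ≡ 0 at y ∈ {4}; common: {4}.
Collecting: common zeros = {(4, 4)}, so the count is 1.
Comparison with the Bézout bound: 1 ≤ 1 = deg(f)·deg(g), as expected for curves with no common component (the bound is attained).


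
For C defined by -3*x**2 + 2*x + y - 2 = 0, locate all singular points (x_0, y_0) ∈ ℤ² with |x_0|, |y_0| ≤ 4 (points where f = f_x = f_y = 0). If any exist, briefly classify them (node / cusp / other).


No singular points in the scanned grid; C is smooth there.

Compute partial derivatives:
  f_x = 2 - 6*x.
  f_y = 1.
f_y = 1 is a nonzero constant, so f_y never vanishes: no point (x, y) can satisfy f = f_x = f_y = 0. In particular no (x, y) ∈ {−4, ..., 4}² is singular; the curve is smooth.


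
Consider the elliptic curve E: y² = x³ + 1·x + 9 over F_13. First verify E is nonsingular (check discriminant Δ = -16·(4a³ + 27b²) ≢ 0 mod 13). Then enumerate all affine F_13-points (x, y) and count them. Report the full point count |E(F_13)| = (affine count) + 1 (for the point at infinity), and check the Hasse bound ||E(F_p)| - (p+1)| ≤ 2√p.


Affine points = {(0, 3), (0, 10), (3, 0), (4, 5), (4, 8), (5, 3), (5, 10), (6, 6), (6, 7), (8, 3), (8, 10), (11, 5), (11, 8)}; affine count = 13; |E(F_13)| = 14.

Discriminant check: Δ ∝ 4a³ + 27b² = 4·1³ + 27·9² = 4·1 + 27·81 ≡ 7 (mod 13). Nonzero ⇒ E is nonsingular.
For each x ∈ F_13, compute rhs = x³ + 1·x + 9 mod 13, then count y ∈ F_13 with y² ≡ rhs.
  x = 0: rhs = 9, matching y values: 3, 10 (2 points).
  x = 1: rhs = 11, matching y values: none (0 points).
  x = 2: rhs = 6, matching y values: none (0 points).
  x = 3: rhs = 0, matching y values: 0 (1 points).
  x = 4: rhs = 12, matching y values: 5, 8 (2 points).
  x = 5: rhs = 9, matching y values: 3, 10 (2 points).
  x = 6: rhs = 10, matching y values: 6, 7 (2 points).
  x = 7: rhs = 8, matching y values: none (0 points).
  x = 8: rhs = 9, matching y values: 3, 10 (2 points).
  x = 9: rhs = 6, matching y values: none (0 points).
  x = 10: rhs = 5, matching y values: none (0 points).
  x = 11: rhs = 12, matching y values: 5, 8 (2 points).
  x = 12: rhs = 7, matching y values: none (0 points).
Total affine count: 13.
Full point count |E(F_13)| = 13 + 1 = 14.
Hasse bound: |14 − (13+1)| = |0| = 0 ≤ 2√13 ≈ 7.2111 ✓.


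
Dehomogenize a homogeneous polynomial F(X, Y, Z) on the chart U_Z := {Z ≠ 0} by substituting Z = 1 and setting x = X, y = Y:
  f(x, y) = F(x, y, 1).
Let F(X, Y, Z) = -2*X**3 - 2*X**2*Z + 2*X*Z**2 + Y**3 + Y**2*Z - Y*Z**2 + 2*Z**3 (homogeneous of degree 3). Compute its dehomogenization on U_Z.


f(x, y) = -2*x**3 - 2*x**2 + 2*x + y**3 + y**2 - y + 2

On U_Z we set Z = 1. Each monomial c·X^i·Y^j·Z^k in F becomes c·x^i·y^j·1^k = c·x^i·y^j.
Substituting Z = 1: F(X, Y, 1) = -2*x**3 - 2*x**2 + 2*x + y**3 + y**2 - y + 2.
Note: deg(f) ≤ deg(F) = 3; strict inequality happens when F is divisible by Z (lost terms).


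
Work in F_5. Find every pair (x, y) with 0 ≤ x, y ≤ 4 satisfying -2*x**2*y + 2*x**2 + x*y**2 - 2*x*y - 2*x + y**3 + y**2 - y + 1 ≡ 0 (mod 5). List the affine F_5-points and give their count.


Affine F_5-points: {(2, 0), (2, 3), (2, 4), (4, 0), (4, 1), (4, 4)}; count = 6.

For each of the 25 pairs (x, y) ∈ F_5², evaluate f(x, y) mod 5. Record the zeros.
  x = 0: [0↦1, 1↦2, 2↦1, 3↦4, 4↦2]  zeros at y ∈ ∅
  x = 1: [0↦1, 1↦4, 2↦2, 3↦1, 4↦2]  zeros at y ∈ ∅
  x = 2: [0↦0, 1↦1, 2↦4, 3↦0, 4↦0]  zeros at y ∈ {0, 3, 4}
  x = 3: [0↦3, 1↦3, 2↦2, 3↦1, 4↦1]  zeros at y ∈ ∅
  x = 4: [0↦0, 1↦0, 2↦1, 3↦4, 4↦0]  zeros at y ∈ {0, 1, 4}
Collecting zeros: affine points = {(2, 0), (2, 3), (2, 4), (4, 0), (4, 1), (4, 4)}.
Total count |C(F_5)_aff| = 6.


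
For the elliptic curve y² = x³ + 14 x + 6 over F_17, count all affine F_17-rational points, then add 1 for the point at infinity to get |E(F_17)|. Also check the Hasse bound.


Affine points = {(1, 2), (1, 15), (2, 5), (2, 12), (6, 0), (8, 1), (8, 16), (12, 7), (12, 10), (15, 2), (15, 15), (16, 5), (16, 12)}; affine count = 13; |E(F_17)| = 14.

Discriminant check: Δ ∝ 4a³ + 27b² = 4·14³ + 27·6² = 4·2744 + 27·36 ≡ 14 (mod 17). Nonzero ⇒ E is nonsingular.
For each x ∈ F_17, compute rhs = x³ + 14·x + 6 mod 17, then count y ∈ F_17 with y² ≡ rhs.
  x = 0: rhs = 6, matching y values: none (0 points).
  x = 1: rhs = 4, matching y values: 2, 15 (2 points).
  x = 2: rhs = 8, matching y values: 5, 12 (2 points).
  x = 3: rhs = 7, matching y values: none (0 points).
  x = 4: rhs = 7, matching y values: none (0 points).
  x = 5: rhs = 14, matching y values: none (0 points).
  x = 6: rhs = 0, matching y values: 0 (1 points).
  x = 7: rhs = 5, matching y values: none (0 points).
  x = 8: rhs = 1, matching y values: 1, 16 (2 points).
  x = 9: rhs = 11, matching y values: none (0 points).
  x = 10: rhs = 7, matching y values: none (0 points).
  x = 11: rhs = 12, matching y values: none (0 points).
  x = 12: rhs = 15, matching y values: 7, 10 (2 points).
  x = 13: rhs = 5, matching y values: none (0 points).
  x = 14: rhs = 5, matching y values: none (0 points).
  x = 15: rhs = 4, matching y values: 2, 15 (2 points).
  x = 16: rhs = 8, matching y values: 5, 12 (2 points).
Total affine count: 13.
Full point count |E(F_17)| = 13 + 1 = 14.
Hasse bound: |14 − (17+1)| = |-4| = 4 ≤ 2√17 ≈ 8.2462 ✓.


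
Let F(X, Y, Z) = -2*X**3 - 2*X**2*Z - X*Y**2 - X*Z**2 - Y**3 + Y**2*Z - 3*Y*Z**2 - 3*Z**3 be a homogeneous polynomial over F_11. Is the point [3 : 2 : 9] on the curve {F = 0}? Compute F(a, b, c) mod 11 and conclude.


F(3,2,9) ≡ 8 (mod 11); P is NOT on the curve.

Evaluate F(3, 2, 9) term-by-term (mod 11).
  -2*X**3 ↦ -2·27·1·1 = -54
  -2*X**2*Z ↦ -2·9·1·9 = -162
  -X*Y**2 ↦ -1·3·4·1 = -12
  -X*Z**2 ↦ -1·3·1·81 = -243
  -Y**3 ↦ -1·1·8·1 = -8
  Y**2*Z ↦ 1·1·4·9 = 36
  -3*Y*Z**2 ↦ -3·1·2·81 = -486
  -3*Z**3 ↦ -3·1·1·729 = -2187
Sum: F(3, 2, 9) = (-54) + (-162) + (-12) + (-243) + (-8) + (36) + (-486) + (-2187) = -3116.
Reducing mod 11: -3116 ≡ 8 (mod 11).
Since F(a, b, c) ≡ 8 ≠ 0 (mod 11), P does NOT lie on the curve.


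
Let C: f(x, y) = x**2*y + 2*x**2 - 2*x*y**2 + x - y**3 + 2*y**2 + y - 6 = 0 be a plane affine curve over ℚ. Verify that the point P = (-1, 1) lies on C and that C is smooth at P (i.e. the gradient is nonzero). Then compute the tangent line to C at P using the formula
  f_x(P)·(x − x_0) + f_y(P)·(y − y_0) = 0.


Tangent line at P: -7*x + 7*y - 14 = 0.

Step 1: f(-1, 1) = 0, so P lies on C.
Step 2: partial derivatives
  f_x(x, y) = 2*x*y + 4*x - 2*y**2 + 1, f_y(x, y) = x**2 - 4*x*y - 3*y**2 + 4*y + 1.
  f_x(P) = -7, f_y(P) = 7 (gradient nonzero, so P is smooth).
Step 3: tangent line at P: -7·(x − -1) + 7·(y − 1) = 0.
Expanding: -7*x + 7*y - 14 = 0.


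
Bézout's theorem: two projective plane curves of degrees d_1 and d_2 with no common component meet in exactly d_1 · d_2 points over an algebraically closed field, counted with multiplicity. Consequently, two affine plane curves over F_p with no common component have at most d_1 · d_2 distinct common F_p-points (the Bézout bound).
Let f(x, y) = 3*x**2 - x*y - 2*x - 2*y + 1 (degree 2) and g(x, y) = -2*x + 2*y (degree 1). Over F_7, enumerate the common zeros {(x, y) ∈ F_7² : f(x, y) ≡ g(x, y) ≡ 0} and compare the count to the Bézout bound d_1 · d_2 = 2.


Common zeros: {(3, 3), (6, 6)}; count = 2; Bézout bound = 2.

deg(f) = 2, deg(g) = 1, so Bézout bound = 2.
Scan x ∈ F_7. For each x, list the y ∈ F_7 with f(x, y) ≡ 0 and those with g(x, y) ≡ 0 (mod 7); the common zeros in that column are the intersection.
  x = 0: f ≡ 0 at y ∈ {4}; g ≡ 0 at y ∈ {0}; common: ∅.
  x = 1: f ≡ 0 at y ∈ {3}; g ≡ 0 at y ∈ {1}; common: ∅.
  x = 2: f ≡ 0 at y ∈ {4}; g ≡ 0 at y ∈ {2}; common: ∅.
  x = 3: f ≡ 0 at y ∈ {3}; g ≡ 0 at y ∈ {3}; common: {3}.
  x = 4: f ≡ 0 at y ∈ {1}; g ≡ 0 at y ∈ {4}; common: ∅.
  x = 5: f ≡ 0 at y ∈ ∅; g ≡ 0 at y ∈ {5}; common: ∅.
  x = 6: f ≡ 0 at y ∈ {6}; g ≡ 0 at y ∈ {6}; common: {6}.
Collecting: common zeros = {(3, 3), (6, 6)}, so the count is 2.
Comparison with the Bézout bound: 2 ≤ 2 = deg(f)·deg(g), as expected for curves with no common component (the bound is attained).


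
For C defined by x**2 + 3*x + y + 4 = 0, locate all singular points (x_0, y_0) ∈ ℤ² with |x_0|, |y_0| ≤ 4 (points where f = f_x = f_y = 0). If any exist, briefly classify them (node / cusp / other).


No singular points in the scanned grid; C is smooth there.

Compute partial derivatives:
  f_x = 2*x + 3.
  f_y = 1.
f_y = 1 is a nonzero constant, so f_y never vanishes: no point (x, y) can satisfy f = f_x = f_y = 0. In particular no (x, y) ∈ {−4, ..., 4}² is singular; the curve is smooth.


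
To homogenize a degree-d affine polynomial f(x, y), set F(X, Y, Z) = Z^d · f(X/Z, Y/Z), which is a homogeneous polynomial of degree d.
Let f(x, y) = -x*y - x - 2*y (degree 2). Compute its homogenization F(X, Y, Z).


F(X, Y, Z) = -X*Y - X*Z - 2*Y*Z

deg(f) = 2.
Substitute x = X/Z, y = Y/Z into f, then multiply by Z^2.
  monomial -1·x^1·y^1 ↦ -1·X^1·Y^1·Z^0.
  monomial -1·x^1·y^0 ↦ -1·X^1·Y^0·Z^1.
  monomial -2·x^0·y^1 ↦ -2·X^0·Y^1·Z^1.
Collecting: F(X, Y, Z) = -X*Y - X*Z - 2*Y*Z.


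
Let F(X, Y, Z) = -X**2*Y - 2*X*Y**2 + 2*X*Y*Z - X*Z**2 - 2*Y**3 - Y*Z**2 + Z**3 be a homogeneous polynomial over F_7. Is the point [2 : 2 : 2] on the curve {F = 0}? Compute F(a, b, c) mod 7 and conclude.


F(2,2,2) ≡ 3 (mod 7); P is NOT on the curve.

Evaluate F(2, 2, 2) term-by-term (mod 7).
  -X**2*Y ↦ -1·4·2·1 = -8
  -2*X*Y**2 ↦ -2·2·4·1 = -16
  2*X*Y*Z ↦ 2·2·2·2 = 16
  -X*Z**2 ↦ -1·2·1·4 = -8
  -2*Y**3 ↦ -2·1·8·1 = -16
  -Y*Z**2 ↦ -1·1·2·4 = -8
  Z**3 ↦ 1·1·1·8 = 8
Sum: F(2, 2, 2) = (-8) + (-16) + (16) + (-8) + (-16) + (-8) + (8) = -32.
Reducing mod 7: -32 ≡ 3 (mod 7).
Since F(a, b, c) ≡ 3 ≠ 0 (mod 7), P does NOT lie on the curve.


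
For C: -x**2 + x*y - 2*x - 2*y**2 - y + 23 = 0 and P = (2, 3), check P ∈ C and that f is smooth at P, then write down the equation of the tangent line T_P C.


Tangent line at P: -3*x - 11*y + 39 = 0.

Step 1: f(2, 3) = 0, so P lies on C.
Step 2: partial derivatives
  f_x(x, y) = -2*x + y - 2, f_y(x, y) = x - 4*y - 1.
  f_x(P) = -3, f_y(P) = -11 (gradient nonzero, so P is smooth).
Step 3: tangent line at P: -3·(x − 2) + -11·(y − 3) = 0.
Expanding: -3*x - 11*y + 39 = 0.


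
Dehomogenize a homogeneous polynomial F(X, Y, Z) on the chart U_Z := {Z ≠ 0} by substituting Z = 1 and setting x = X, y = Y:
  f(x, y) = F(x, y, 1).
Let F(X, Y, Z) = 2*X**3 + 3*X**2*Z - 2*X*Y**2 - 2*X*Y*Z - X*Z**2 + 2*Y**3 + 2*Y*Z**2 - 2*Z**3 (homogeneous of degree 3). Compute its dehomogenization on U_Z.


f(x, y) = 2*x**3 + 3*x**2 - 2*x*y**2 - 2*x*y - x + 2*y**3 + 2*y - 2

On U_Z we set Z = 1. Each monomial c·X^i·Y^j·Z^k in F becomes c·x^i·y^j·1^k = c·x^i·y^j.
Substituting Z = 1: F(X, Y, 1) = 2*x**3 + 3*x**2 - 2*x*y**2 - 2*x*y - x + 2*y**3 + 2*y - 2.
Note: deg(f) ≤ deg(F) = 3; strict inequality happens when F is divisible by Z (lost terms).


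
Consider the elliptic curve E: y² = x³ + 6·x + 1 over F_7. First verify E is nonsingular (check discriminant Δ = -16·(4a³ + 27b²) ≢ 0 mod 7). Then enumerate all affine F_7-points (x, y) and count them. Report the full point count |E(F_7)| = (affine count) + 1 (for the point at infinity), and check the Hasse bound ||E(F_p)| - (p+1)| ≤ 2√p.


Affine points = {(0, 1), (0, 6), (1, 1), (1, 6), (2, 0), (3, 2), (3, 5), (5, 3), (5, 4), (6, 1), (6, 6)}; affine count = 11; |E(F_7)| = 12.

Discriminant check: Δ ∝ 4a³ + 27b² = 4·6³ + 27·1² = 4·216 + 27·1 ≡ 2 (mod 7). Nonzero ⇒ E is nonsingular.
For each x ∈ F_7, compute rhs = x³ + 6·x + 1 mod 7, then count y ∈ F_7 with y² ≡ rhs.
  x = 0: rhs = 1, matching y values: 1, 6 (2 points).
  x = 1: rhs = 1, matching y values: 1, 6 (2 points).
  x = 2: rhs = 0, matching y values: 0 (1 points).
  x = 3: rhs = 4, matching y values: 2, 5 (2 points).
  x = 4: rhs = 5, matching y values: none (0 points).
  x = 5: rhs = 2, matching y values: 3, 4 (2 points).
  x = 6: rhs = 1, matching y values: 1, 6 (2 points).
Total affine count: 11.
Full point count |E(F_7)| = 11 + 1 = 12.
Hasse bound: |12 − (7+1)| = |4| = 4 ≤ 2√7 ≈ 5.2915 ✓.


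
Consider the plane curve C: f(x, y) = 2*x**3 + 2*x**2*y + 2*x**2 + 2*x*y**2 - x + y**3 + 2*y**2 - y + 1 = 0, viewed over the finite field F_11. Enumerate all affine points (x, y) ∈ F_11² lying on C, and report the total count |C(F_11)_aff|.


Affine F_11-points: {(1, 7), (3, 3), (3, 4), (3, 7), (5, 4), (6, 8), (9, 4), (10, 5), (10, 7), (10, 10)}; count = 10.

For each of the 121 pairs (x, y) ∈ F_11², evaluate f(x, y) mod 11. Record the zeros.
  x = 0: [0↦1, 1↦3, 2↦4, 3↦10, 4↦5, 5↦6, 6↦8, 7↦6, 8↦6, 9↦3, 10↦3]  zeros at y ∈ ∅
  x = 1: [0↦4, 1↦10, 2↦8, 3↦4, 4↦4, 5↦3, 6↦7, 7↦0, 8↦10, 9↦10, 10↦6]  zeros at y ∈ {7}
  x = 2: [0↦1, 1↦4, 2↦3, 3↦4, 4↦2, 5↦3, 6↦2, 7↦5, 8↦7, 9↦3, 10↦10]  zeros at y ∈ ∅
  x = 3: [0↦4, 1↦8, 2↦1, 3↦0, 4↦0, 5↦7, 6↦5, 7↦0, 8↦9, 9↦5, 10↦5]  zeros at y ∈ {3, 4, 7}
  x = 4: [0↦3, 1↦1, 2↦3, 3↦4, 4↦10, 5↦5, 6↦6, 7↦8, 8↦6, 9↦6, 10↦3]  zeros at y ∈ ∅
  x = 5: [0↦10, 1↦6, 2↦10, 3↦6, 4↦0, 5↦9, 6↦6, 7↦8, 8↦10, 9↦7, 10↦5]  zeros at y ∈ {4}
  x = 6: [0↦4, 1↦2, 2↦1, 3↦7, 4↦4, 5↦9, 6↦6, 7↦1, 8↦0, 9↦9, 10↦1]  zeros at y ∈ {8}
  x = 7: [0↦8, 1↦1, 2↦10, 3↦8, 4↦1, 5↦6, 6↦7, 7↦10, 8↦10, 9↦2, 10↦3]  zeros at y ∈ ∅
  x = 8: [0↦1, 1↦4, 2↦5, 3↦10, 4↦3, 5↦1, 6↦10, 7↦3, 8↦8, 9↦9, 10↦1]  zeros at y ∈ ∅
  x = 9: [0↦6, 1↦1, 2↦9, 3↦3, 4↦0, 5↦6, 6↦5, 7↦3, 8↦6, 9↦9, 10↦7]  zeros at y ∈ {4}
  x = 10: [0↦2, 1↦4, 2↦1, 3↦10, 4↦4, 5↦0, 6↦4, 7↦0, 8↦5, 9↦3, 10↦0]  zeros at y ∈ {5, 7, 10}
Collecting zeros: affine points = {(1, 7), (3, 3), (3, 4), (3, 7), (5, 4), (6, 8), (9, 4), (10, 5), (10, 7), (10, 10)}.
Total count |C(F_11)_aff| = 10.


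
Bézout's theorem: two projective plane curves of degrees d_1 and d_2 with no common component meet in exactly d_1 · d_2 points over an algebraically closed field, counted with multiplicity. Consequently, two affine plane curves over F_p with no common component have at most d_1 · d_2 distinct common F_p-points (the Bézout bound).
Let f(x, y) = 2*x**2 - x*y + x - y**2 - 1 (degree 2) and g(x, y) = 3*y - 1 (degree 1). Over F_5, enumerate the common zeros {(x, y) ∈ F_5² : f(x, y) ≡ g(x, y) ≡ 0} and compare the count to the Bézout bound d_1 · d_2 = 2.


Common zeros: {(0, 2), (3, 2)}; count = 2; Bézout bound = 2.

deg(f) = 2, deg(g) = 1, so Bézout bound = 2.
Scan x ∈ F_5. For each x, list the y ∈ F_5 with f(x, y) ≡ 0 and those with g(x, y) ≡ 0 (mod 5); the common zeros in that column are the intersection.
  x = 0: f ≡ 0 at y ∈ {2, 3}; g ≡ 0 at y ∈ {2}; common: {2}.
  x = 1: f ≡ 0 at y ∈ {1, 3}; g ≡ 0 at y ∈ {2}; common: ∅.
  x = 2: f ≡ 0 at y ∈ {4}; g ≡ 0 at y ∈ {2}; common: ∅.
  x = 3: f ≡ 0 at y ∈ {0, 2}; g ≡ 0 at y ∈ {2}; common: {2}.
  x = 4: f ≡ 0 at y ∈ {0, 1}; g ≡ 0 at y ∈ {2}; common: ∅.
Collecting: common zeros = {(0, 2), (3, 2)}, so the count is 2.
Comparison with the Bézout bound: 2 ≤ 2 = deg(f)·deg(g), as expected for curves with no common component (the bound is attained).


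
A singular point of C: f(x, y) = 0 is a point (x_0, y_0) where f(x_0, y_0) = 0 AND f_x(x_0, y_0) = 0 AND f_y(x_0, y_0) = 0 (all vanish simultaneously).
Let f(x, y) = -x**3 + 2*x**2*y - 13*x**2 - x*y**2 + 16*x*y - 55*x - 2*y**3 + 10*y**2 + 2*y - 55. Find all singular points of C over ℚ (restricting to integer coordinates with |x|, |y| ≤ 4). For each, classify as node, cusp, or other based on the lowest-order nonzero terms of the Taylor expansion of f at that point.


Singular points: {(-3, 2)}; classification: cusp.

Compute partial derivatives:
  f_x = -3*x**2 + 4*x*y - 26*x - y**2 + 16*y - 55.
  f_y = 2*x**2 - 2*x*y + 16*x - 6*y**2 + 20*y + 2.
Scan x_0 ∈ {−4, ..., 4}. For each x_0, f_y(x_0, y) is a polynomial in y; find its integer roots y ∈ {−4, ..., 4}, then test f_x and f at those candidates.
  x = -4: f_y(-4, y) = -6*y**2 + 28*y - 30; vanishes at y ∈ {3}. (-4, 3): f_x = -8 ≠ 0.
  x = -3: f_y(-3, y) = -6*y**2 + 26*y - 28; vanishes at y ∈ {2}. (-3, 2): f_x = 0, f = 0 — SINGULAR.
  x = -2: f_y(-2, y) = -6*y**2 + 24*y - 22; no integer root y with |y| ≤ 4.
  x = -1: f_y(-1, y) = -6*y**2 + 22*y - 12; vanishes at y ∈ {3}. (-1, 3): f_x = -5 ≠ 0.
  x = 0: f_y(0, y) = -6*y**2 + 20*y + 2; no integer root y with |y| ≤ 4.
  x = 1: f_y(1, y) = -6*y**2 + 18*y + 20; no integer root y with |y| ≤ 4.
  x = 2: f_y(2, y) = -6*y**2 + 16*y + 42; no integer root y with |y| ≤ 4.
  x = 3: f_y(3, y) = -6*y**2 + 14*y + 68; no integer root y with |y| ≤ 4.
  x = 4: f_y(4, y) = -6*y**2 + 12*y + 98; no integer root y with |y| ≤ 4.
Only singular point on the grid: (-3, 2).
Classify: substitute x = -3 + u, y = 2 + v and expand: f = -u**3 + 2*u**2*v - u*v**2 - 2*v**3 + v**2.
No constant or linear terms (consistent with a singular point). Quadratic part: v**2. Cubic part: -u**3 + 2*u**2*v - u*v**2 - 2*v**3.
The quadratic part v**2 is a perfect square, so there is a single (double) tangent line v = 0, i.e. y = 2. Restricting the cubic part to that line (v = 0) leaves -u**3 ≠ 0, so f is not divisible by v and the branch is v² ≈ u**3 to lowest order — this is a cusp.
Classification: cusp.
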